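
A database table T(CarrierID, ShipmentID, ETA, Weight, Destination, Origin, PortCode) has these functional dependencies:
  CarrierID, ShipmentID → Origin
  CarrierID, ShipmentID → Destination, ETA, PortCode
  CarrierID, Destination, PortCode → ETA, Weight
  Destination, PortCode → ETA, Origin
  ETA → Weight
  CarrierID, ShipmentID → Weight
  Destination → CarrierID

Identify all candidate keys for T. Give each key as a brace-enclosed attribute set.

No FD produces {ShipmentID}, so it must be in every candidate key.
{CarrierID, ShipmentID} is a candidate key since {CarrierID, ShipmentID}⁺ = {CarrierID, Destination, ETA, Origin, PortCode, ShipmentID, Weight} covers every attribute.
{Destination, ShipmentID} is a candidate key since {Destination, ShipmentID}⁺ = {CarrierID, Destination, ETA, Origin, PortCode, ShipmentID, Weight} covers every attribute.
These are minimal and exhaustive — every other superkey contains one of them.

{CarrierID, ShipmentID}, {Destination, ShipmentID}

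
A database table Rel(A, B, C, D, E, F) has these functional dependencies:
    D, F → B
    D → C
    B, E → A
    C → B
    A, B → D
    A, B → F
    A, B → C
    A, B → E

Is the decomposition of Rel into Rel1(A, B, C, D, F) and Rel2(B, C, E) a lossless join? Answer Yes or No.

Rel1 ∩ Rel2 = {B, C}; its closure under F is {B, C}.
Rel1 ⊄ {B, C} and Rel2 ⊄ {B, C}, so the split is lossy.

No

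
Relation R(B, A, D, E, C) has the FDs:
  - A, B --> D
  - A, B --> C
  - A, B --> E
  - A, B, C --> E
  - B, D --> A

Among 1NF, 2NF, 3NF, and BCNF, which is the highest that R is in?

BCNF

Candidate keys: {A, B}, {B, D}. Prime attributes: {A, B, D}.
Each dependency's left side is a superkey — BCNF holds.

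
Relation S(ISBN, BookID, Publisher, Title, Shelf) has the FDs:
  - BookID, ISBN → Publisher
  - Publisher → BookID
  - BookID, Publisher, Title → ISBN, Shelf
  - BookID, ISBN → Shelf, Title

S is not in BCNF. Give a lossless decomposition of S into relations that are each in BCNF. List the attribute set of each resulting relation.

{BookID, Publisher}; {ISBN, Publisher, Shelf, Title}

Candidate keys of the original relation: {BookID, ISBN}, {ISBN, Publisher}, {Publisher, Title}.
{BookID, ISBN, Publisher, Shelf, Title}: {Publisher} determines {BookID, Publisher} here but is not a superkey — split on Publisher → BookID, giving {BookID, Publisher} and {ISBN, Publisher, Shelf, Title}.
{BookID, Publisher} is in BCNF.
{ISBN, Publisher, Shelf, Title} is in BCNF.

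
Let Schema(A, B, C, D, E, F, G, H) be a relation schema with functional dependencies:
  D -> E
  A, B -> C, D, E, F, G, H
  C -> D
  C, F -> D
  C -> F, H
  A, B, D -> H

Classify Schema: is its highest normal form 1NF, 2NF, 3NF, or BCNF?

Candidate key: {A, B}. Prime attributes: {A, B}.
D -> E breaks BCNF: {D}⁺ = {D, E}, so {D} is not a superkey.
D -> E has non-prime {E} on the right and a non-superkey on the left, so 3NF fails.
No non-prime attribute depends on a proper subset of any candidate key, so 2NF holds.

2NF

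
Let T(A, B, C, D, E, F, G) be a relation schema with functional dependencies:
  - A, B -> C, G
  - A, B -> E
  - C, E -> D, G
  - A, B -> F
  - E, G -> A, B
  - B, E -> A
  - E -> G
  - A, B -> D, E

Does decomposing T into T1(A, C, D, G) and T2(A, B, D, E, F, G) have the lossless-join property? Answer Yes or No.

T1 ∩ T2 = {A, D, G}; its closure under F is {A, D, G}.
T1 ⊄ {A, D, G} and T2 ⊄ {A, D, G}, so the split is lossy.

No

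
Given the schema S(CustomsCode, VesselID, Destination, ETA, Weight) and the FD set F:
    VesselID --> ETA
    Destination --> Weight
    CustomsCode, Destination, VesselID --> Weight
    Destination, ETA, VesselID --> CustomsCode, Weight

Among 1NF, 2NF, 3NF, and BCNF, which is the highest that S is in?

Candidate key: {Destination, VesselID}. Prime attributes: {Destination, VesselID}.
For VesselID --> ETA we have {VesselID}⁺ = {ETA, VesselID}; {VesselID} is not a superkey, so BCNF fails.
VesselID --> ETA has non-prime {ETA} on the right and a non-superkey on the left, so 3NF fails.
The proper key subset {Destination} of {Destination, VesselID} determines non-prime {Weight}, so the relation is not even in 2NF.

1NF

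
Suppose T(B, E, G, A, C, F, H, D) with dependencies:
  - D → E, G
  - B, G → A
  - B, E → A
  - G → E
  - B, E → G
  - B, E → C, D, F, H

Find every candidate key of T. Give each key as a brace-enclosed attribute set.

{B, D}, {B, E}, {B, G}

No FD produces {B}, so it must be in every candidate key.
Closure of {B, D} is {A, B, C, D, E, F, G, H}, the whole schema; {B, D} is a candidate key.
Closure of {B, E} is {A, B, C, D, E, F, G, H}, the whole schema; {B, E} is a candidate key.
Closure of {B, G} is {A, B, C, D, E, F, G, H}, the whole schema; {B, G} is a candidate key.
These are minimal and exhaustive — every other superkey contains one of them.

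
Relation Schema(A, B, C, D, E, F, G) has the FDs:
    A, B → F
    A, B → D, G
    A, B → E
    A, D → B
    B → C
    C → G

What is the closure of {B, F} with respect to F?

Start with {B, F}.
B → C applies; add {C} → now {B, C, F}.
C → G applies; add {G} → now {B, C, F, G}.
No further FD applies.

{B, C, F, G}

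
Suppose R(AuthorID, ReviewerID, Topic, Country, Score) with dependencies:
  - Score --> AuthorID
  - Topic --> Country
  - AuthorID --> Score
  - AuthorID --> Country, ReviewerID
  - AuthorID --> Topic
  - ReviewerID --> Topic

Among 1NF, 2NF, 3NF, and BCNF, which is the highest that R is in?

2NF

Candidate keys: {AuthorID}, {Score}. Prime attributes: {AuthorID, Score}.
Topic --> Country: {Topic}⁺ = {Country, Topic}, which is not all of the attributes, so the left side is not a superkey — BCNF is violated.
Topic --> Country determines the non-prime attribute {Country} from a non-superkey — 3NF is violated.
Every candidate key is a single attribute, so no partial dependency is possible; 2NF holds.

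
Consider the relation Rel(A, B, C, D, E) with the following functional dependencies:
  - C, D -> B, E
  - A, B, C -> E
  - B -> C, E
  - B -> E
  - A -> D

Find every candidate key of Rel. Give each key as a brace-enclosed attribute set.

No FD produces {A}, so it must be in every candidate key.
Closure of {A, B} is {A, B, C, D, E}, the whole schema; {A, B} is a candidate key.
Closure of {A, C} is {A, B, C, D, E}, the whole schema; {A, C} is a candidate key.
These are minimal and exhaustive — every other superkey contains one of them.

{A, B}, {A, C}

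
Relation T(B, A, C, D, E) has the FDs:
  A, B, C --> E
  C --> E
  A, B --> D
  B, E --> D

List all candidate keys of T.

Attributes never on any right-hand side: {A, B, C} — every candidate key must contain all of them.
Closure of {A, B, C} is {A, B, C, D, E}, the whole schema; {A, B, C} is a candidate key.
Every other attribute set either contains this one or has a smaller closure.

{A, B, C}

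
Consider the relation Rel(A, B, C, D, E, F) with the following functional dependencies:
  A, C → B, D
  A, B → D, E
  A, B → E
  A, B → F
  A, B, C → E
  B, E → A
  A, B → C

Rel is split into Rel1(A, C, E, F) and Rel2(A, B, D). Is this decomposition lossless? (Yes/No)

Common attributes: {A}; their closure is {A}.
The closure covers neither Rel1 nor Rel2 entirely; the join is not lossless.

No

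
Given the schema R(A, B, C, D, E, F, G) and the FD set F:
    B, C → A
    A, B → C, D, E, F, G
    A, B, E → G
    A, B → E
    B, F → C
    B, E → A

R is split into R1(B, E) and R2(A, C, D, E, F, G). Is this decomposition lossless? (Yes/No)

No

Common attributes: {E}; their closure is {E}.
The closure covers neither R1 nor R2 entirely; the join is not lossless.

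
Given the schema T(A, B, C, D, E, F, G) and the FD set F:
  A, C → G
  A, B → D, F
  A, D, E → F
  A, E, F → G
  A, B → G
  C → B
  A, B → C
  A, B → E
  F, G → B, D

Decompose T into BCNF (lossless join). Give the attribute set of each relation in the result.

{A, C, E, F, G}; {B, C}; {D, F, G}

Candidate keys of the original relation: {A, B}, {A, C}, {A, D, E}, {A, E, F}, {A, F, G}.
{A, B, C, D, E, F, G}: {C} determines {B, C} here but is not a superkey — split on C → B, giving {B, C} and {A, C, D, E, F, G}.
{B, C}: every determinant is a superkey — BCNF.
{A, C, D, E, F, G}: {F, G} determines {D, F, G} here but is not a superkey — split on F, G → D, giving {D, F, G} and {A, C, E, F, G}.
{D, F, G}: every determinant is a superkey — BCNF.
{A, C, E, F, G}: every determinant is a superkey — BCNF.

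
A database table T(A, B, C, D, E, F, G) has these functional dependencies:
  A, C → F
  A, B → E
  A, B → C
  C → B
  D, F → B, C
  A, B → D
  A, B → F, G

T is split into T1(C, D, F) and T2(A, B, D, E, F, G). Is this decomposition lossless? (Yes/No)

T1 ∩ T2 = {D, F}; its closure under F is {B, C, D, F}.
Since T1 ⊆ {B, C, D, F}, the intersection is a superkey of T1; the decomposition is lossless.

Yes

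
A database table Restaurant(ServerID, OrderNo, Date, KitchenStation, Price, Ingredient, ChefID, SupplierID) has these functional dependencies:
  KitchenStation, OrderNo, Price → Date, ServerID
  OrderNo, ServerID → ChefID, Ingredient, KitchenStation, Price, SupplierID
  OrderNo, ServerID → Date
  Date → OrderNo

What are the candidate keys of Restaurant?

{Date, KitchenStation, Price}, {Date, ServerID}, {KitchenStation, OrderNo, Price}, {OrderNo, ServerID}

{Date, ServerID}⁺ = {ChefID, Date, Ingredient, KitchenStation, OrderNo, Price, ServerID, SupplierID} — all of the relation — so {Date, ServerID} is a candidate key.
{OrderNo, ServerID}⁺ = {ChefID, Date, Ingredient, KitchenStation, OrderNo, Price, ServerID, SupplierID} — all of the relation — so {OrderNo, ServerID} is a candidate key.
{Date, KitchenStation, Price}⁺ = {ChefID, Date, Ingredient, KitchenStation, OrderNo, Price, ServerID, SupplierID} — all of the relation — so {Date, KitchenStation, Price} is a candidate key.
{KitchenStation, OrderNo, Price}⁺ = {ChefID, Date, Ingredient, KitchenStation, OrderNo, Price, ServerID, SupplierID} — all of the relation — so {KitchenStation, OrderNo, Price} is a candidate key.
No proper subset of any of these is a key, and no other minimal superkey exists.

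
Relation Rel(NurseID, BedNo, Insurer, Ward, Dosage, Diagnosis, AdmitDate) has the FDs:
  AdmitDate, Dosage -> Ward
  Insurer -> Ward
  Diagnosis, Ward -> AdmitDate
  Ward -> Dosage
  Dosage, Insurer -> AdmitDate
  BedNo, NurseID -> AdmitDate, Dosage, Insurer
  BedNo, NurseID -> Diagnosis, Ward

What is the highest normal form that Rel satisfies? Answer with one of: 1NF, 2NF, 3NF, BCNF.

2NF

Candidate key: {BedNo, NurseID}. Prime attributes: {BedNo, NurseID}.
AdmitDate, Dosage -> Ward breaks BCNF: {AdmitDate, Dosage}⁺ = {AdmitDate, Dosage, Ward}, so {AdmitDate, Dosage} is not a superkey.
AdmitDate, Dosage -> Ward determines the non-prime attribute {Ward} from a non-superkey — 3NF is violated.
No proper subset of a key has a non-prime attribute in its closure, so there is no partial dependency; 2NF holds.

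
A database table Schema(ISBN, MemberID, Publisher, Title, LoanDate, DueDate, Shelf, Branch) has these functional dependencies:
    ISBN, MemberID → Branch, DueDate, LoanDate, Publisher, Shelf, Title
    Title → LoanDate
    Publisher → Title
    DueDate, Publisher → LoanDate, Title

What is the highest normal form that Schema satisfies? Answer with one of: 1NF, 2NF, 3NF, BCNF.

2NF

Candidate key: {ISBN, MemberID}. Prime attributes: {ISBN, MemberID}.
Title → LoanDate: {Title}⁺ = {LoanDate, Title}, which is not all of the attributes, so the left side is not a superkey — BCNF is violated.
Title → LoanDate has non-prime {LoanDate} on the right and a non-superkey on the left, so 3NF fails.
No proper subset of a key has a non-prime attribute in its closure, so there is no partial dependency; 2NF holds.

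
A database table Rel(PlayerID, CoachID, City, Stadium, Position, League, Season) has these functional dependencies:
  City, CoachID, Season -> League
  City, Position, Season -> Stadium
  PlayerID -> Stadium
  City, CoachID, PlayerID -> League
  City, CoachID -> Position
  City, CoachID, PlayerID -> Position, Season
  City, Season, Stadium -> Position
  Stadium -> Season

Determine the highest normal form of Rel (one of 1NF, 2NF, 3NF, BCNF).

1NF

Candidate key: {City, CoachID, PlayerID}. Prime attributes: {City, CoachID, PlayerID}.
City, CoachID, Season -> League breaks BCNF: {City, CoachID, Season}⁺ = {City, CoachID, League, Position, Season, Stadium}, so {City, CoachID, Season} is not a superkey.
City, CoachID, Season -> League has non-prime {League} on the right and a non-superkey on the left, so 3NF fails.
The proper key subset {PlayerID} of {City, CoachID, PlayerID} determines non-prime {Season, Stadium}, so the relation is not even in 2NF.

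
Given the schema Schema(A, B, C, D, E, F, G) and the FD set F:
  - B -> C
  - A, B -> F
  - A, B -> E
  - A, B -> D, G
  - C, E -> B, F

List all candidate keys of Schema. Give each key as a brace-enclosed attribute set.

Attributes never on any right-hand side: {A} — every candidate key must contain it.
{A, B}⁺ = {A, B, C, D, E, F, G}, which is every attribute, so {A, B} is a candidate key.
{A, C, E}⁺ = {A, B, C, D, E, F, G}, which is every attribute, so {A, C, E} is a candidate key.
Any other superkey properly contains one of these, so there are no further candidate keys.

{A, B}, {A, C, E}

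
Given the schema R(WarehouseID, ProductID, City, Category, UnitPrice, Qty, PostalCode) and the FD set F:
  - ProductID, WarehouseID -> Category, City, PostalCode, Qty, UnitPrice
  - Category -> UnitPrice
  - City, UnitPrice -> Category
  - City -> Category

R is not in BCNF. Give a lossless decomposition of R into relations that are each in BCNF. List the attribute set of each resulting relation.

{Category, City}; {Category, UnitPrice}; {City, PostalCode, ProductID, Qty, WarehouseID}

Candidate key of the original relation: {ProductID, WarehouseID}.
Within {Category, City, PostalCode, ProductID, Qty, UnitPrice, WarehouseID}: {Category}⁺ ∩ {Category, City, PostalCode, ProductID, Qty, UnitPrice, WarehouseID} = {Category, UnitPrice}, not the whole set, so Category -> UnitPrice violates BCNF; decompose into {Category, UnitPrice} and {Category, City, PostalCode, ProductID, Qty, WarehouseID}.
{Category, UnitPrice}: every determinant is a superkey — BCNF.
Within {Category, City, PostalCode, ProductID, Qty, WarehouseID}: {City}⁺ ∩ {Category, City, PostalCode, ProductID, Qty, WarehouseID} = {Category, City}, not the whole set, so City -> Category violates BCNF; decompose into {Category, City} and {City, PostalCode, ProductID, Qty, WarehouseID}.
{Category, City}: every determinant is a superkey — BCNF.
{City, PostalCode, ProductID, Qty, WarehouseID}: every determinant is a superkey — BCNF.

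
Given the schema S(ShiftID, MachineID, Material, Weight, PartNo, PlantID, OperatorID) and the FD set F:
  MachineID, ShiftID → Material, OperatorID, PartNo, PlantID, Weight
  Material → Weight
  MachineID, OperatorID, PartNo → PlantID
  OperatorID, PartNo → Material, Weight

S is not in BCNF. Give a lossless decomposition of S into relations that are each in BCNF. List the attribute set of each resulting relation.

Candidate key of the original relation: {MachineID, ShiftID}.
{MachineID, Material, OperatorID, PartNo, PlantID, ShiftID, Weight}: {Material} determines {Material, Weight} here but is not a superkey — split on Material → Weight, giving {Material, Weight} and {MachineID, Material, OperatorID, PartNo, PlantID, ShiftID}.
{Material, Weight}: every determinant is a superkey — BCNF.
{MachineID, Material, OperatorID, PartNo, PlantID, ShiftID}: {MachineID, OperatorID, PartNo} determines {MachineID, Material, OperatorID, PartNo, PlantID} here but is not a superkey — split on MachineID, OperatorID, PartNo → Material, PlantID, giving {MachineID, Material, OperatorID, PartNo, PlantID} and {MachineID, OperatorID, PartNo, ShiftID}.
{MachineID, Material, OperatorID, PartNo, PlantID}: {OperatorID, PartNo} determines {Material, OperatorID, PartNo} here but is not a superkey — split on OperatorID, PartNo → Material, giving {Material, OperatorID, PartNo} and {MachineID, OperatorID, PartNo, PlantID}.
{Material, OperatorID, PartNo}: every determinant is a superkey — BCNF.
{MachineID, OperatorID, PartNo, PlantID}: every determinant is a superkey — BCNF.
{MachineID, OperatorID, PartNo, ShiftID}: every determinant is a superkey — BCNF.

{MachineID, OperatorID, PartNo, PlantID}; {MachineID, OperatorID, PartNo, ShiftID}; {Material, OperatorID, PartNo}; {Material, Weight}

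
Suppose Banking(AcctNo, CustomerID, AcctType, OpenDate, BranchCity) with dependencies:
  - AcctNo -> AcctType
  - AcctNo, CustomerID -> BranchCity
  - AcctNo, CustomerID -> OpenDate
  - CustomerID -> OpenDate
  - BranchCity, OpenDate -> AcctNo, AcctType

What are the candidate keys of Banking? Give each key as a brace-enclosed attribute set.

{AcctNo, CustomerID}, {BranchCity, CustomerID}

No FD produces {CustomerID}, so it must be in every candidate key.
{AcctNo, CustomerID}⁺ = {AcctNo, AcctType, BranchCity, CustomerID, OpenDate} — all of the relation — so {AcctNo, CustomerID} is a candidate key.
{BranchCity, CustomerID}⁺ = {AcctNo, AcctType, BranchCity, CustomerID, OpenDate} — all of the relation — so {BranchCity, CustomerID} is a candidate key.
These are minimal and exhaustive — every other superkey contains one of them.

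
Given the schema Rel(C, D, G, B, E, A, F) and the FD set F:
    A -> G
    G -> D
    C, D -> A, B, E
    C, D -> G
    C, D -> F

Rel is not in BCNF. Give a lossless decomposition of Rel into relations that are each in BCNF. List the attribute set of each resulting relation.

Candidate keys of the original relation: {A, C}, {C, D}, {C, G}.
Within {A, B, C, D, E, F, G}: {A}⁺ ∩ {A, B, C, D, E, F, G} = {A, D, G}, not the whole set, so A -> D, G violates BCNF; decompose into {A, D, G} and {A, B, C, E, F}.
Within {A, D, G}: {G}⁺ ∩ {A, D, G} = {D, G}, not the whole set, so G -> D violates BCNF; decompose into {D, G} and {A, G}.
{D, G} is in BCNF.
{A, G} is in BCNF.
{A, B, C, E, F} is in BCNF.

{A, B, C, E, F}; {A, G}; {D, G}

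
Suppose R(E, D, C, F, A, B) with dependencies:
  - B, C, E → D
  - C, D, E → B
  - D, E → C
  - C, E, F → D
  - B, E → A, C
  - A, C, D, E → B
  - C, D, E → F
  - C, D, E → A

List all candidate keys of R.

{E} never appears on the right of any FD, so every key must include it.
{B, E} is a candidate key since {B, E}⁺ = {A, B, C, D, E, F} covers every attribute.
{D, E} is a candidate key since {D, E}⁺ = {A, B, C, D, E, F} covers every attribute.
{C, E, F} is a candidate key since {C, E, F}⁺ = {A, B, C, D, E, F} covers every attribute.
These are minimal and exhaustive — every other superkey contains one of them.

{B, E}, {C, E, F}, {D, E}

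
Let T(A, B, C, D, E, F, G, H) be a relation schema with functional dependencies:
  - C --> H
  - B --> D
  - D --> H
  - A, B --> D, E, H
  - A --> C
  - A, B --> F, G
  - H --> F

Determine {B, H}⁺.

{B, D, F, H}

Start with {B, H}.
B --> D applies; add {D} → now {B, D, H}.
H --> F applies; add {F} → now {B, D, F, H}.
No further FD applies.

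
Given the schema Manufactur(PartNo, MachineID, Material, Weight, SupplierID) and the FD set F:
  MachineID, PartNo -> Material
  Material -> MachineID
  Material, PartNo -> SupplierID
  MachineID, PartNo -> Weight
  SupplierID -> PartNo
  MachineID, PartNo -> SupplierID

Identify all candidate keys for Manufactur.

Closure of {MachineID, PartNo} is {MachineID, Material, PartNo, SupplierID, Weight}, the whole schema; {MachineID, PartNo} is a candidate key.
Closure of {MachineID, SupplierID} is {MachineID, Material, PartNo, SupplierID, Weight}, the whole schema; {MachineID, SupplierID} is a candidate key.
Closure of {Material, PartNo} is {MachineID, Material, PartNo, SupplierID, Weight}, the whole schema; {Material, PartNo} is a candidate key.
Closure of {Material, SupplierID} is {MachineID, Material, PartNo, SupplierID, Weight}, the whole schema; {Material, SupplierID} is a candidate key.
No proper subset of any of these is a key, and no other minimal superkey exists.

{MachineID, PartNo}, {MachineID, SupplierID}, {Material, PartNo}, {Material, SupplierID}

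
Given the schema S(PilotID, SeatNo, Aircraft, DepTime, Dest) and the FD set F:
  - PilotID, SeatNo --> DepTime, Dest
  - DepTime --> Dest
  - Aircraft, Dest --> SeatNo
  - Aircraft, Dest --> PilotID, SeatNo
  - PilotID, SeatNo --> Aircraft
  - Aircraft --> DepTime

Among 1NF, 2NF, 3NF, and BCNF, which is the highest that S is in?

2NF

Candidate keys: {Aircraft}, {PilotID, SeatNo}. Prime attributes: {Aircraft, PilotID, SeatNo}.
DepTime --> Dest breaks BCNF: {DepTime}⁺ = {DepTime, Dest}, so {DepTime} is not a superkey.
DepTime --> Dest has non-prime {Dest} on the right and a non-superkey on the left, so 3NF fails.
No proper subset of a key has a non-prime attribute in its closure, so there is no partial dependency; 2NF holds.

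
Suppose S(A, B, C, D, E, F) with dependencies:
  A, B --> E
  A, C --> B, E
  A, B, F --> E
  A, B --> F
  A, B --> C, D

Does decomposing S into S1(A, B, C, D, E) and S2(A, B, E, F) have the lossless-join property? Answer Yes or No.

Yes

S1 ∩ S2 = {A, B, E}; its closure under F is {A, B, C, D, E, F}.
S1 is contained in that closure, so S1 ∩ S2 --> S1 holds and the join is lossless.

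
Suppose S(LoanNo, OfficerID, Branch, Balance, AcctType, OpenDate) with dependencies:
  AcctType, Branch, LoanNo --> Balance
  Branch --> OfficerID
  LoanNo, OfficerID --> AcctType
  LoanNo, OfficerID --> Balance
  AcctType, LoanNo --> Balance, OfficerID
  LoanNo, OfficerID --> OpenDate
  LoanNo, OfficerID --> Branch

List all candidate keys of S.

Attributes never on any right-hand side: {LoanNo} — every candidate key must contain it.
{AcctType, LoanNo}⁺ = {AcctType, Balance, Branch, LoanNo, OfficerID, OpenDate}, which is every attribute, so {AcctType, LoanNo} is a candidate key.
{Branch, LoanNo}⁺ = {AcctType, Balance, Branch, LoanNo, OfficerID, OpenDate}, which is every attribute, so {Branch, LoanNo} is a candidate key.
{LoanNo, OfficerID}⁺ = {AcctType, Balance, Branch, LoanNo, OfficerID, OpenDate}, which is every attribute, so {LoanNo, OfficerID} is a candidate key.
Any other superkey properly contains one of these, so there are no further candidate keys.

{AcctType, LoanNo}, {Branch, LoanNo}, {LoanNo, OfficerID}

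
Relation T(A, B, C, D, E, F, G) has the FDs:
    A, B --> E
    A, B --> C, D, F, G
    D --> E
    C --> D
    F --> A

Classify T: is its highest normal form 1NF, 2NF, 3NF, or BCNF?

2NF

Candidate keys: {A, B}, {B, F}. Prime attributes: {A, B, F}.
D --> E: {D}⁺ = {D, E}, which is not all of the attributes, so the left side is not a superkey — BCNF is violated.
Because {E} is non-prime and the left side of D --> E is not a superkey, the relation is not in 3NF.
Checking every proper subset of each key, none determines a non-prime attribute — 2NF is satisfied.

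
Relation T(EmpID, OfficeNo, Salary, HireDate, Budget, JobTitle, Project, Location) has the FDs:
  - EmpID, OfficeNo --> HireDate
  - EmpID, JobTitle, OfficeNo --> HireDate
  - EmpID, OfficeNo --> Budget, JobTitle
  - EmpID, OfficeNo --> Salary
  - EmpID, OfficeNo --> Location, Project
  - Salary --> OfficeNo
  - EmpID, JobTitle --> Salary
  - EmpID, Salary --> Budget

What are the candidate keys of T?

Attributes never on any right-hand side: {EmpID} — every candidate key must contain it.
{EmpID, JobTitle}⁺ = {Budget, EmpID, HireDate, JobTitle, Location, OfficeNo, Project, Salary} — all of the relation — so {EmpID, JobTitle} is a candidate key.
{EmpID, OfficeNo}⁺ = {Budget, EmpID, HireDate, JobTitle, Location, OfficeNo, Project, Salary} — all of the relation — so {EmpID, OfficeNo} is a candidate key.
{EmpID, Salary}⁺ = {Budget, EmpID, HireDate, JobTitle, Location, OfficeNo, Project, Salary} — all of the relation — so {EmpID, Salary} is a candidate key.
Any other superkey properly contains one of these, so there are no further candidate keys.

{EmpID, JobTitle}, {EmpID, OfficeNo}, {EmpID, Salary}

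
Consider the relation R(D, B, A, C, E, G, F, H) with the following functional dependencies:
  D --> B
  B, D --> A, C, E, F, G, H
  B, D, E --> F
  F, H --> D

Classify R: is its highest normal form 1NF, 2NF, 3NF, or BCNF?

BCNF

Candidate keys: {D}, {F, H}. Prime attributes: {D, F, H}.
Every FD has a superkey on the left, so the relation is in BCNF.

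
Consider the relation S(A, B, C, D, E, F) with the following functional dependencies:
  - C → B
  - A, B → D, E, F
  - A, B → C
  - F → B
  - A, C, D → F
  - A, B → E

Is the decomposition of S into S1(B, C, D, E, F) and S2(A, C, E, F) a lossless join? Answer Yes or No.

No

S1 ∩ S2 = {C, E, F}; its closure under F is {B, C, E, F}.
S1 ⊄ {B, C, E, F} and S2 ⊄ {B, C, E, F}, so the split is lossy.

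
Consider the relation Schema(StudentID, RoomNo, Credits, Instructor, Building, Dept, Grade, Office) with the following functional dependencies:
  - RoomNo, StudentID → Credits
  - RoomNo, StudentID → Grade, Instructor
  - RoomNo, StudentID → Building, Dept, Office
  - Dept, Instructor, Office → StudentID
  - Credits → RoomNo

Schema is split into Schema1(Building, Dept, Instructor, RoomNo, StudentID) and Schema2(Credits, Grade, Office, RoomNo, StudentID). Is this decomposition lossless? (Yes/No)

The shared attributes are {RoomNo, StudentID} and {RoomNo, StudentID}⁺ = {Building, Credits, Dept, Grade, Instructor, Office, RoomNo, StudentID}.
Since Schema1 ⊆ {Building, Credits, Dept, Grade, Instructor, Office, RoomNo, StudentID}, the intersection is a superkey of Schema1; the decomposition is lossless.

Yes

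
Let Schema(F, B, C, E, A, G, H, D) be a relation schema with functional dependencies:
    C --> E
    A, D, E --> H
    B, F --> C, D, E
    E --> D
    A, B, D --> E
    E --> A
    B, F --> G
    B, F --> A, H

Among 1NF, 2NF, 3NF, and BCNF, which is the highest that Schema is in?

Candidate key: {B, F}. Prime attributes: {B, F}.
C --> E breaks BCNF: {C}⁺ = {A, C, D, E, H}, so {C} is not a superkey.
Because {E} is non-prime and the left side of C --> E is not a superkey, the relation is not in 3NF.
No non-prime attribute depends on a proper subset of any candidate key, so 2NF holds.

2NF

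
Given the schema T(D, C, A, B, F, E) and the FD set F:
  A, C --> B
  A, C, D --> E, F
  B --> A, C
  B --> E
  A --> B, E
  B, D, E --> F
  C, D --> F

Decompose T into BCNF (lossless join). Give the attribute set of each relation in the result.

{A, B, C, E}; {A, D, F}

Candidate keys of the original relation: {A, D}, {B, D}.
In {A, B, C, D, E, F}, {A, C} is not a superkey ({A, C}⁺ restricted to this set is {A, B, C, E}), so split on A, C --> B, E into {A, B, C, E} and {A, C, D, F}.
{A, B, C, E}: every determinant is a superkey — BCNF.
In {A, C, D, F}, {A} is not a superkey ({A}⁺ restricted to this set is {A, C}), so split on A --> C into {A, C} and {A, D, F}.
{A, C}: every determinant is a superkey — BCNF.
{A, D, F}: every determinant is a superkey — BCNF.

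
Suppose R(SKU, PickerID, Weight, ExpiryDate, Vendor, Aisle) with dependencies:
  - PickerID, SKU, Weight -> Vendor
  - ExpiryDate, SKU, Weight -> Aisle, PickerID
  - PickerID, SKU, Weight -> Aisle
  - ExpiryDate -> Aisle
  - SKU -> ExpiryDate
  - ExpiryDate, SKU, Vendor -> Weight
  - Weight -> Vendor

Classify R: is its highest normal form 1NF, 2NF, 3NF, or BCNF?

Candidate keys: {SKU, Vendor}, {SKU, Weight}. Prime attributes: {SKU, Vendor, Weight}.
For ExpiryDate -> Aisle we have {ExpiryDate}⁺ = {Aisle, ExpiryDate}; {ExpiryDate} is not a superkey, so BCNF fails.
Because {Aisle} is non-prime and the left side of ExpiryDate -> Aisle is not a superkey, the relation is not in 3NF.
Since {SKU} ⊂ {SKU, Vendor} and {SKU}⁺ ⊇ {Aisle, ExpiryDate} with {Aisle, ExpiryDate} non-prime, there is a partial dependency; 2NF fails.

1NF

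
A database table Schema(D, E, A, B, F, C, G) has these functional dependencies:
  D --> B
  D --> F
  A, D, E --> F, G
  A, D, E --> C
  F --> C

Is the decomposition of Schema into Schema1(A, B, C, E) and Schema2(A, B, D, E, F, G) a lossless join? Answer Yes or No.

No

Schema1 ∩ Schema2 = {A, B, E}; its closure under F is {A, B, E}.
Neither Schema1 nor Schema2 is contained in that closure, so the decomposition is lossy.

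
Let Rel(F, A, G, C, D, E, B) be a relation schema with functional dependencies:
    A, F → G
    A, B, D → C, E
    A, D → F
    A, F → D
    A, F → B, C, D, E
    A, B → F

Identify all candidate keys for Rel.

{A, B}, {A, D}, {A, F}

No FD produces {A}, so it must be in every candidate key.
{A, B} is a candidate key since {A, B}⁺ = {A, B, C, D, E, F, G} covers every attribute.
{A, D} is a candidate key since {A, D}⁺ = {A, B, C, D, E, F, G} covers every attribute.
{A, F} is a candidate key since {A, F}⁺ = {A, B, C, D, E, F, G} covers every attribute.
No proper subset of any of these is a key, and no other minimal superkey exists.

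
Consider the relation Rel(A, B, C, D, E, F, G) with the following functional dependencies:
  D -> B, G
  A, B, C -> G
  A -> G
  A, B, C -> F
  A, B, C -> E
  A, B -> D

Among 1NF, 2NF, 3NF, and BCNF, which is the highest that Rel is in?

1NF

Candidate keys: {A, B, C}, {A, C, D}. Prime attributes: {A, B, C, D}.
D -> B, G: {D}⁺ = {B, D, G}, which is not all of the attributes, so the left side is not a superkey — BCNF is violated.
D -> B, G determines the non-prime attribute {G} from a non-superkey — 3NF is violated.
The proper key subset {A} of {A, B, C} determines non-prime {G}, so the relation is not even in 2NF.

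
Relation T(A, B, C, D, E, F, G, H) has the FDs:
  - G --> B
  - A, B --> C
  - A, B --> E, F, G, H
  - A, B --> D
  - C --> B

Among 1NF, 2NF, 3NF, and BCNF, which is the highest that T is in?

Candidate keys: {A, B}, {A, C}, {A, G}. Prime attributes: {A, B, C, G}.
G --> B: {G}⁺ = {B, G}, which is not all of the attributes, so the left side is not a superkey — BCNF is violated.
But every attribute on its right side ({B}) is prime, and the same holds for every other non-superkey FD, so 3NF still holds.

3NF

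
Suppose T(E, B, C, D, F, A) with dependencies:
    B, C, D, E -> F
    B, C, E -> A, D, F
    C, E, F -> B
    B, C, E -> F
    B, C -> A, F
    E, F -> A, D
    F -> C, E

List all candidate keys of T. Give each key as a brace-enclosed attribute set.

{B, C}, {F}

{F}⁺ = {A, B, C, D, E, F} — all of the relation — so {F} is a candidate key.
{B, C}⁺ = {A, B, C, D, E, F} — all of the relation — so {B, C} is a candidate key.
No proper subset of any of these is a key, and no other minimal superkey exists.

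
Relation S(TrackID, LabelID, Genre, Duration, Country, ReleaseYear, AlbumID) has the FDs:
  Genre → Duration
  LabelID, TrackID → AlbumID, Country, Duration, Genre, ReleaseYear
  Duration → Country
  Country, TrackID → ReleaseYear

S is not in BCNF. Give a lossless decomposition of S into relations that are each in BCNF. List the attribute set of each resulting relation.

{AlbumID, Genre, LabelID, TrackID}; {Country, Duration}; {Duration, Genre}; {Genre, ReleaseYear, TrackID}

Candidate key of the original relation: {LabelID, TrackID}.
In {AlbumID, Country, Duration, Genre, LabelID, ReleaseYear, TrackID}, {Genre} is not a superkey ({Genre}⁺ restricted to this set is {Country, Duration, Genre}), so split on Genre → Country, Duration into {Country, Duration, Genre} and {AlbumID, Genre, LabelID, ReleaseYear, TrackID}.
In {Country, Duration, Genre}, {Duration} is not a superkey ({Duration}⁺ restricted to this set is {Country, Duration}), so split on Duration → Country into {Country, Duration} and {Duration, Genre}.
{Country, Duration} has no BCNF violation.
{Duration, Genre} has no BCNF violation.
In {AlbumID, Genre, LabelID, ReleaseYear, TrackID}, {Genre, TrackID} is not a superkey ({Genre, TrackID}⁺ restricted to this set is {Genre, ReleaseYear, TrackID}), so split on Genre, TrackID → ReleaseYear into {Genre, ReleaseYear, TrackID} and {AlbumID, Genre, LabelID, TrackID}.
{Genre, ReleaseYear, TrackID} has no BCNF violation.
{AlbumID, Genre, LabelID, TrackID} has no BCNF violation.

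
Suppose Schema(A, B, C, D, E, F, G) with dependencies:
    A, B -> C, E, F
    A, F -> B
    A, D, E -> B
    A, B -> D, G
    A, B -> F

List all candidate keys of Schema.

{A, B}, {A, D, E}, {A, F}

{A} never appears on the right of any FD, so every key must include it.
{A, B} is a candidate key since {A, B}⁺ = {A, B, C, D, E, F, G} covers every attribute.
{A, F} is a candidate key since {A, F}⁺ = {A, B, C, D, E, F, G} covers every attribute.
{A, D, E} is a candidate key since {A, D, E}⁺ = {A, B, C, D, E, F, G} covers every attribute.
These are minimal and exhaustive — every other superkey contains one of them.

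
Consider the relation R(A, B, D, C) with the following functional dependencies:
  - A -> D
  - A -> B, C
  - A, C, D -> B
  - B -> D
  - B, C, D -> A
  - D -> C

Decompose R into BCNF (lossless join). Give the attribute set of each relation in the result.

Candidate keys of the original relation: {A}, {B}.
Within {A, B, C, D}: {D}⁺ ∩ {A, B, C, D} = {C, D}, not the whole set, so D -> C violates BCNF; decompose into {C, D} and {A, B, D}.
{C, D} has no BCNF violation.
{A, B, D} has no BCNF violation.

{A, B, D}; {C, D}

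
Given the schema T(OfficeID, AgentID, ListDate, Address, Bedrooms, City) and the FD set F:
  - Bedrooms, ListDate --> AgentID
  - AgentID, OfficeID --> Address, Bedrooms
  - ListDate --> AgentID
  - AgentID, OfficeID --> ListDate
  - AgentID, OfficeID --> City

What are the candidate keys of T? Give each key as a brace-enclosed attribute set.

{AgentID, OfficeID}, {ListDate, OfficeID}

Attributes never on any right-hand side: {OfficeID} — every candidate key must contain it.
Closure of {AgentID, OfficeID} is {Address, AgentID, Bedrooms, City, ListDate, OfficeID}, the whole schema; {AgentID, OfficeID} is a candidate key.
Closure of {ListDate, OfficeID} is {Address, AgentID, Bedrooms, City, ListDate, OfficeID}, the whole schema; {ListDate, OfficeID} is a candidate key.
No proper subset of any of these is a key, and no other minimal superkey exists.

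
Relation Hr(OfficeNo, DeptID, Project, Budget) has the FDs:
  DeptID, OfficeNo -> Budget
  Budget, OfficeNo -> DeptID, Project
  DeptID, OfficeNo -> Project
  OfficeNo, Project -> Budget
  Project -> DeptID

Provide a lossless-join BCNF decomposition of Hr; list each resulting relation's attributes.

Candidate keys of the original relation: {Budget, OfficeNo}, {DeptID, OfficeNo}, {OfficeNo, Project}.
Within {Budget, DeptID, OfficeNo, Project}: {Project}⁺ ∩ {Budget, DeptID, OfficeNo, Project} = {DeptID, Project}, not the whole set, so Project -> DeptID violates BCNF; decompose into {DeptID, Project} and {Budget, OfficeNo, Project}.
{DeptID, Project} has no BCNF violation.
{Budget, OfficeNo, Project} has no BCNF violation.

{Budget, OfficeNo, Project}; {DeptID, Project}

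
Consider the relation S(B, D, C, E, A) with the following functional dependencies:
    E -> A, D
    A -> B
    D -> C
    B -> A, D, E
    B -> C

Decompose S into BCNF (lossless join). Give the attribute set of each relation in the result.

{A, B, D, E}; {C, D}

Candidate keys of the original relation: {A}, {B}, {E}.
In {A, B, C, D, E}, {D} is not a superkey ({D}⁺ restricted to this set is {C, D}), so split on D -> C into {C, D} and {A, B, D, E}.
{C, D} has no BCNF violation.
{A, B, D, E} has no BCNF violation.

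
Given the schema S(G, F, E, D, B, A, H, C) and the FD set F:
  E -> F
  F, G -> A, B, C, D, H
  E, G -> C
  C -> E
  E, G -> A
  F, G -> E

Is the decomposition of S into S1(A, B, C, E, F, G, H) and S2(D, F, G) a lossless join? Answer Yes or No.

Common attributes: {F, G}; their closure is {A, B, C, D, E, F, G, H}.
S1 is contained in that closure, so S1 ∩ S2 -> S1 holds and the join is lossless.

Yes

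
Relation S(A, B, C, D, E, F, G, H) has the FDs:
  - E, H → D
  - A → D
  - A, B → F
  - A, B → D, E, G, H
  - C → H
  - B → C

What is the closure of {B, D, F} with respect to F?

{B, C, D, F, H}

Start with {B, D, F}.
B → C applies; add {C} → now {B, C, D, F}.
C → H applies; add {H} → now {B, C, D, F, H}.
No further FD applies.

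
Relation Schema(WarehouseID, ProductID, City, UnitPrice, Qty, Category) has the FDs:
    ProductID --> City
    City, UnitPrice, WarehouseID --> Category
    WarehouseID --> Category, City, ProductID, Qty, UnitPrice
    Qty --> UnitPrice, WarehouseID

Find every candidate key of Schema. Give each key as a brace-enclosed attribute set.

{Qty}⁺ = {Category, City, ProductID, Qty, UnitPrice, WarehouseID} — all of the relation — so {Qty} is a candidate key.
{WarehouseID}⁺ = {Category, City, ProductID, Qty, UnitPrice, WarehouseID} — all of the relation — so {WarehouseID} is a candidate key.
Any other superkey properly contains one of these, so there are no further candidate keys.

{Qty}, {WarehouseID}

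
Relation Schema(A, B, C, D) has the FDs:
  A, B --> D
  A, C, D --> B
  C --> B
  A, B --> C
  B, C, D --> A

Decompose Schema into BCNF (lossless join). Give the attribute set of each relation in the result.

{A, C, D}; {B, C}

Candidate keys of the original relation: {A, B}, {A, C}, {C, D}.
{A, B, C, D}: {C} determines {B, C} here but is not a superkey — split on C --> B, giving {B, C} and {A, C, D}.
{B, C} is in BCNF.
{A, C, D} is in BCNF.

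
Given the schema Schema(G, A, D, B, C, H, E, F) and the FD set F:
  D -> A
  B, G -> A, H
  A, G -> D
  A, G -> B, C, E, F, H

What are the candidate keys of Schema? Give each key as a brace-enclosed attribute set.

{A, G}, {B, G}, {D, G}

No FD produces {G}, so it must be in every candidate key.
Closure of {A, G} is {A, B, C, D, E, F, G, H}, the whole schema; {A, G} is a candidate key.
Closure of {B, G} is {A, B, C, D, E, F, G, H}, the whole schema; {B, G} is a candidate key.
Closure of {D, G} is {A, B, C, D, E, F, G, H}, the whole schema; {D, G} is a candidate key.
These are minimal and exhaustive — every other superkey contains one of them.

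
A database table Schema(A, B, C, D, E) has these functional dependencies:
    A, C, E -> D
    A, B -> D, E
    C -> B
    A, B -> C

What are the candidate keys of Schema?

Attributes never on any right-hand side: {A} — every candidate key must contain it.
{A, B}⁺ = {A, B, C, D, E} — all of the relation — so {A, B} is a candidate key.
{A, C}⁺ = {A, B, C, D, E} — all of the relation — so {A, C} is a candidate key.
No proper subset of any of these is a key, and no other minimal superkey exists.

{A, B}, {A, C}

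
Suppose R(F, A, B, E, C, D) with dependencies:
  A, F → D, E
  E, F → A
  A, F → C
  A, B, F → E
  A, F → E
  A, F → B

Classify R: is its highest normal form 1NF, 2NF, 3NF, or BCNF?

Candidate keys: {A, F}, {E, F}. Prime attributes: {A, E, F}.
Each dependency's left side is a superkey — BCNF holds.

BCNF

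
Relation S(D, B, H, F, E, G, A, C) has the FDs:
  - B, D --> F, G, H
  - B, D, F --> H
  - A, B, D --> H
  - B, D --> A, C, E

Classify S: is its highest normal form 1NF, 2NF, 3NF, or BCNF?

Candidate key: {B, D}. Prime attributes: {B, D}.
Each dependency's left side is a superkey — BCNF holds.

BCNF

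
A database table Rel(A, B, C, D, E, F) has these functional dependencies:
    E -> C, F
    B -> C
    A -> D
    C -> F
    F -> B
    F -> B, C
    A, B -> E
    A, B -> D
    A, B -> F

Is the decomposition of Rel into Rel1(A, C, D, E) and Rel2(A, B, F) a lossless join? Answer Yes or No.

Rel1 ∩ Rel2 = {A}; its closure under F is {A, D}.
Rel1 ⊄ {A, D} and Rel2 ⊄ {A, D}, so the split is lossy.

No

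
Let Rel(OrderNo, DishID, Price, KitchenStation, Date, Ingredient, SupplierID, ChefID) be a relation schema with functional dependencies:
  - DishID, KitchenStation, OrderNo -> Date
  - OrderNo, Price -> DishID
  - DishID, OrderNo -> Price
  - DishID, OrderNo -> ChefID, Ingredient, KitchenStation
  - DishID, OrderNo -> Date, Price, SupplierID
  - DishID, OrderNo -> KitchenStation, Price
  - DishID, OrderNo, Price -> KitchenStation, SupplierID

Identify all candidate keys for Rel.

{OrderNo} never appears on the right of any FD, so every key must include it.
{DishID, OrderNo}⁺ = {ChefID, Date, DishID, Ingredient, KitchenStation, OrderNo, Price, SupplierID}, which is every attribute, so {DishID, OrderNo} is a candidate key.
{OrderNo, Price}⁺ = {ChefID, Date, DishID, Ingredient, KitchenStation, OrderNo, Price, SupplierID}, which is every attribute, so {OrderNo, Price} is a candidate key.
No proper subset of any of these is a key, and no other minimal superkey exists.

{DishID, OrderNo}, {OrderNo, Price}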